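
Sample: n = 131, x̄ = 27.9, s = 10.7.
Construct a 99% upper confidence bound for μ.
μ ≤ 30.10

Upper bound (one-sided):
t* = 2.355 (one-sided for 99%)
Upper bound = x̄ + t* · s/√n = 27.9 + 2.355 · 10.7/√131 = 30.10

We are 99% confident that μ ≤ 30.10.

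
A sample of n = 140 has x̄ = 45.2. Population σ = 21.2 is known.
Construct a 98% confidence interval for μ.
(41.03, 49.37)

z-interval (σ known):
z* = 2.326 for 98% confidence

Margin of error = z* · σ/√n = 2.326 · 21.2/√140 = 4.17

CI: (45.2 - 4.17, 45.2 + 4.17) = (41.03, 49.37)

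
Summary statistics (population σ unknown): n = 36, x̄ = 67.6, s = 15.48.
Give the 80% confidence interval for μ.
(64.23, 70.97)

t-interval (σ unknown):
df = n - 1 = 35
t* = 1.306 for 80% confidence

Margin of error = t* · s/√n = 1.306 · 15.48/√36 = 3.37

CI: (64.23, 70.97)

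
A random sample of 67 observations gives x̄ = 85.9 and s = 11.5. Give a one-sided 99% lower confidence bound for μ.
μ ≥ 82.55

Lower bound (one-sided):
t* = 2.384 (one-sided for 99%)
Lower bound = x̄ - t* · s/√n = 85.9 - 2.384 · 11.5/√67 = 82.55

We are 99% confident that μ ≥ 82.55.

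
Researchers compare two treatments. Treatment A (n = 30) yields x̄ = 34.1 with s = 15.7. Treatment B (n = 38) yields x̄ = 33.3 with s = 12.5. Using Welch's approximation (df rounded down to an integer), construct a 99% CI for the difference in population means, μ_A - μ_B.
(-8.57, 10.17)

Difference: x̄₁ - x̄₂ = 0.80
SE = √(s₁²/n₁ + s₂²/n₂) = √(15.7²/30 + 12.5²/38) = 3.5112
df = 54.58 → 54 (Welch–Satterthwaite, rounded down)
t* = 2.670

CI: 0.80 ± 2.670 · 3.5112 = 0.80 ± 9.37 = (-8.57, 10.17)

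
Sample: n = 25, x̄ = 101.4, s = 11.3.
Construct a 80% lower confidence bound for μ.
μ ≥ 99.46

Lower bound (one-sided):
t* = 0.857 (one-sided for 80%)
Lower bound = x̄ - t* · s/√n = 101.4 - 0.857 · 11.3/√25 = 99.46

We are 80% confident that μ ≥ 99.46.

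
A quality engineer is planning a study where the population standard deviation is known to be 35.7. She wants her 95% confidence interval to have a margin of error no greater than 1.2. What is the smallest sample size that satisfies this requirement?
n ≥ 3401

For margin E ≤ 1.2:
n ≥ (z* · σ / E)²
n ≥ (1.960 · 35.7 / 1.2)²
n ≥ 3400.06

Minimum n = 3401 (rounding up)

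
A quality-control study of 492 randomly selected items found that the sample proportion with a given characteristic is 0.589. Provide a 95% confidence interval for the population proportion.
(0.546, 0.632)

Proportion CI:
SE = √(p̂(1-p̂)/n) = √(0.589 · 0.411 / 492) = 0.02218

z* = 1.960
Margin = z* · SE = 1.960 · 0.02218 = 0.0435

CI: 0.589 ± 0.0435 = (0.546, 0.632)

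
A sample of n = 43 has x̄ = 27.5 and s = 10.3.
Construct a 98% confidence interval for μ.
(23.70, 31.30)

t-interval (σ unknown):
df = n - 1 = 42
t* = 2.418 for 98% confidence

Margin of error = t* · s/√n = 2.418 · 10.3/√43 = 3.80

CI: (23.70, 31.30)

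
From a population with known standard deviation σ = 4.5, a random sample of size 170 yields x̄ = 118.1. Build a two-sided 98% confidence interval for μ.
(117.30, 118.90)

z-interval (σ known):
z* = 2.326 for 98% confidence

Margin of error = z* · σ/√n = 2.326 · 4.5/√170 = 0.80

CI: (118.1 - 0.80, 118.1 + 0.80) = (117.30, 118.90)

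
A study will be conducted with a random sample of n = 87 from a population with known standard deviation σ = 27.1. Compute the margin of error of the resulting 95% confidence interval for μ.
Margin of error = 5.69

Margin of error = z* · σ/√n
= 1.960 · 27.1/√87
= 1.960 · 27.1/9.3274
= 5.69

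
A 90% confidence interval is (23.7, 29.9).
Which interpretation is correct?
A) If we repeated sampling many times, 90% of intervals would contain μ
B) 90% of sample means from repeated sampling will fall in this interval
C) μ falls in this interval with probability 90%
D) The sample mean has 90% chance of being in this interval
A

A) Correct — this is the frequentist long-run coverage interpretation.
B) Wrong — coverage applies to intervals containing μ, not to future x̄ values.
C) Wrong — μ is fixed; the randomness lives in the interval, not in μ.
D) Wrong — x̄ is observed and sits in the interval by construction.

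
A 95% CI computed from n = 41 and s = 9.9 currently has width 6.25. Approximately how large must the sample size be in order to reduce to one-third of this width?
n ≈ 369

CI width ∝ 1/√n
To reduce width by factor 3, need √n to grow by 3 → need 3² = 9 times as many samples.

Current: n = 41, width = 6.25
New: n = 369, width ≈ 2.03

Width reduced by factor of 6.25/2.03 = 3.08.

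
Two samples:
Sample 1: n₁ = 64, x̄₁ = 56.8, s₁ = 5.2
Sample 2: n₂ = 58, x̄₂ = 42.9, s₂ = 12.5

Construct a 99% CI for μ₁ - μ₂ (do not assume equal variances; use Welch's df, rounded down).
(9.23, 18.57)

Difference: x̄₁ - x̄₂ = 13.90
SE = √(s₁²/n₁ + s₂²/n₂) = √(5.2²/64 + 12.5²/58) = 1.7654
df = 74.62 → 74 (Welch–Satterthwaite, rounded down)
t* = 2.644

CI: 13.90 ± 2.644 · 1.7654 = 13.90 ± 4.67 = (9.23, 18.57)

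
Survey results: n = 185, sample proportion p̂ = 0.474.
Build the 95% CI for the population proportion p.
(0.402, 0.546)

Proportion CI:
SE = √(p̂(1-p̂)/n) = √(0.474 · 0.526 / 185) = 0.03671

z* = 1.960
Margin = z* · SE = 1.960 · 0.03671 = 0.0720

CI: 0.474 ± 0.0720 = (0.402, 0.546)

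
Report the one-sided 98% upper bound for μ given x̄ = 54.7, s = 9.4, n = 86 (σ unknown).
μ ≤ 56.81

Upper bound (one-sided):
t* = 2.086 (one-sided for 98%)
Upper bound = x̄ + t* · s/√n = 54.7 + 2.086 · 9.4/√86 = 56.81

We are 98% confident that μ ≤ 56.81.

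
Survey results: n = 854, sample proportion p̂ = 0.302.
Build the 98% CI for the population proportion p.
(0.265, 0.339)

Proportion CI:
SE = √(p̂(1-p̂)/n) = √(0.302 · 0.698 / 854) = 0.01571

z* = 2.326
Margin = z* · SE = 2.326 · 0.01571 = 0.0365

CI: 0.302 ± 0.0365 = (0.265, 0.339)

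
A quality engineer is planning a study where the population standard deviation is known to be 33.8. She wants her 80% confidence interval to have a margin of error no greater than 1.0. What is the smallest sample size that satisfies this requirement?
n ≥ 1878

For margin E ≤ 1.0:
n ≥ (z* · σ / E)²
n ≥ (1.282 · 33.8 / 1.0)²
n ≥ 1877.63

Minimum n = 1878 (rounding up)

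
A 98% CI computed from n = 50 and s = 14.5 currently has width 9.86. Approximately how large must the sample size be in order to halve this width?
n ≈ 200

CI width ∝ 1/√n
To reduce width by factor 2, need √n to grow by 2 → need 2² = 4 times as many samples.

Current: n = 50, width = 9.86
New: n = 200, width ≈ 4.81

Width reduced by factor of 9.86/4.81 = 2.05.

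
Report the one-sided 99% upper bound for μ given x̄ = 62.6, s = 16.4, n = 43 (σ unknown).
μ ≤ 68.65

Upper bound (one-sided):
t* = 2.418 (one-sided for 99%)
Upper bound = x̄ + t* · s/√n = 62.6 + 2.418 · 16.4/√43 = 68.65

We are 99% confident that μ ≤ 68.65.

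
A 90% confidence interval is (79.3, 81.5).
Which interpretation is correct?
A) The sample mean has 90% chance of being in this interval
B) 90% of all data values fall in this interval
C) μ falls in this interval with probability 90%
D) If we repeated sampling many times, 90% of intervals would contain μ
D

A) Wrong — x̄ is observed and sits in the interval by construction.
B) Wrong — a CI is about the parameter μ, not individual data values.
C) Wrong — μ is fixed; the randomness lives in the interval, not in μ.
D) Correct — this is the frequentist long-run coverage interpretation.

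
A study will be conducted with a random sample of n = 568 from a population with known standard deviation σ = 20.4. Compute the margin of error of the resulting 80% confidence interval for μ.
Margin of error = 1.10

Margin of error = z* · σ/√n
= 1.282 · 20.4/√568
= 1.282 · 20.4/23.8328
= 1.10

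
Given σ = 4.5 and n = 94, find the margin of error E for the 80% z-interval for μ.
Margin of error = 0.60

Margin of error = z* · σ/√n
= 1.282 · 4.5/√94
= 1.282 · 4.5/9.6954
= 0.60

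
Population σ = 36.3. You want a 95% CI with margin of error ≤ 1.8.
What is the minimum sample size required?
n ≥ 1563

For margin E ≤ 1.8:
n ≥ (z* · σ / E)²
n ≥ (1.960 · 36.3 / 1.8)²
n ≥ 1562.36

Minimum n = 1563 (rounding up)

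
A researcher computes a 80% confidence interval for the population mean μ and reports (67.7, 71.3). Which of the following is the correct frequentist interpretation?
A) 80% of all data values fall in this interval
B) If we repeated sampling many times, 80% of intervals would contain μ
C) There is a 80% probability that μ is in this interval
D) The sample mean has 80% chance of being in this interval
B

A) Wrong — a CI is about the parameter μ, not individual data values.
B) Correct — this is the frequentist long-run coverage interpretation.
C) Wrong — μ is fixed; the randomness lives in the interval, not in μ.
D) Wrong — x̄ is observed and sits in the interval by construction.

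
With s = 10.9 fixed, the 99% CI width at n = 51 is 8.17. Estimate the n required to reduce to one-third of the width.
n ≈ 459

CI width ∝ 1/√n
To reduce width by factor 3, need √n to grow by 3 → need 3² = 9 times as many samples.

Current: n = 51, width = 8.17
New: n = 459, width ≈ 2.63

Width reduced by factor of 8.17/2.63 = 3.11.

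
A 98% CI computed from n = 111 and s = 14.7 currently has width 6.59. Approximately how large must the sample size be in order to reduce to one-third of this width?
n ≈ 999

CI width ∝ 1/√n
To reduce width by factor 3, need √n to grow by 3 → need 3² = 9 times as many samples.

Current: n = 111, width = 6.59
New: n = 999, width ≈ 2.17

Width reduced by factor of 6.59/2.17 = 3.04.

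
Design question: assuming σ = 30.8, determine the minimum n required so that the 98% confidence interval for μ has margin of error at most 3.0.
n ≥ 571

For margin E ≤ 3.0:
n ≥ (z* · σ / E)²
n ≥ (2.326 · 30.8 / 3.0)²
n ≥ 570.27

Minimum n = 571 (rounding up)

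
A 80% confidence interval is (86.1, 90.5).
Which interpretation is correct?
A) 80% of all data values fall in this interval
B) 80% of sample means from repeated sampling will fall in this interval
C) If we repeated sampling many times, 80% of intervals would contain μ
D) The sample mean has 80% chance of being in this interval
C

A) Wrong — a CI is about the parameter μ, not individual data values.
B) Wrong — coverage applies to intervals containing μ, not to future x̄ values.
C) Correct — this is the frequentist long-run coverage interpretation.
D) Wrong — x̄ is observed and sits in the interval by construction.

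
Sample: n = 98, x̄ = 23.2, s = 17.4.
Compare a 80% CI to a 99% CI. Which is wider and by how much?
99% CI is wider by 4.70

df = 97
80% CI: t* = 1.290, (20.93, 25.47), width = 2 · t* · s/√n = 4.53
99% CI: t* = 2.627, (18.58, 27.82), width = 2 · t* · s/√n = 9.23

The 99% CI is wider by 9.23 - 4.53 = 4.70.
Higher confidence requires a wider interval.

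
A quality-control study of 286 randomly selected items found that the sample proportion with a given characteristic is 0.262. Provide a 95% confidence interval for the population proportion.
(0.211, 0.313)

Proportion CI:
SE = √(p̂(1-p̂)/n) = √(0.262 · 0.738 / 286) = 0.02600

z* = 1.960
Margin = z* · SE = 1.960 · 0.02600 = 0.0510

CI: 0.262 ± 0.0510 = (0.211, 0.313)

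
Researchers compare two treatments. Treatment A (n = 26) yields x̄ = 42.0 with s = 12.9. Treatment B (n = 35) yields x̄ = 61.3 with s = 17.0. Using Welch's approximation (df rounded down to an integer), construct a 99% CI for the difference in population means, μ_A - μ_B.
(-29.50, -9.10)

Difference: x̄₁ - x̄₂ = -19.30
SE = √(s₁²/n₁ + s₂²/n₂) = √(12.9²/26 + 17.0²/35) = 3.8285
df = 58.96 → 58 (Welch–Satterthwaite, rounded down)
t* = 2.663

CI: -19.30 ± 2.663 · 3.8285 = -19.30 ± 10.20 = (-29.50, -9.10)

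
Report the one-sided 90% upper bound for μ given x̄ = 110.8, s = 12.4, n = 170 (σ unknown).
μ ≤ 112.02

Upper bound (one-sided):
t* = 1.287 (one-sided for 90%)
Upper bound = x̄ + t* · s/√n = 110.8 + 1.287 · 12.4/√170 = 112.02

We are 90% confident that μ ≤ 112.02.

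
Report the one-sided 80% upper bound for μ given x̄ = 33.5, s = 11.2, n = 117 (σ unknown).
μ ≤ 34.37

Upper bound (one-sided):
t* = 0.845 (one-sided for 80%)
Upper bound = x̄ + t* · s/√n = 33.5 + 0.845 · 11.2/√117 = 34.37

We are 80% confident that μ ≤ 34.37.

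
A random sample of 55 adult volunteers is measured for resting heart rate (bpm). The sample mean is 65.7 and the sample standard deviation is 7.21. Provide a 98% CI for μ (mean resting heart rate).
(63.37, 68.03)

t-interval (σ unknown):
df = n - 1 = 54
t* = 2.397 for 98% confidence

Margin of error = t* · s/√n = 2.397 · 7.21/√55 = 2.33

CI: (63.37, 68.03)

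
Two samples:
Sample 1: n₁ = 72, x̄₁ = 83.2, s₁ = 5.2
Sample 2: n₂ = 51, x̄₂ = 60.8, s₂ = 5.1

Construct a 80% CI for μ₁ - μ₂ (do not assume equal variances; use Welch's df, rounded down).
(21.19, 23.61)

Difference: x̄₁ - x̄₂ = 22.40
SE = √(s₁²/n₁ + s₂²/n₂) = √(5.2²/72 + 5.1²/51) = 0.9410
df = 109.09 → 109 (Welch–Satterthwaite, rounded down)
t* = 1.289

CI: 22.40 ± 1.289 · 0.9410 = 22.40 ± 1.21 = (21.19, 23.61)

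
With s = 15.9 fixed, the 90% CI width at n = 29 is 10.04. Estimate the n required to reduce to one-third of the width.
n ≈ 261

CI width ∝ 1/√n
To reduce width by factor 3, need √n to grow by 3 → need 3² = 9 times as many samples.

Current: n = 29, width = 10.04
New: n = 261, width ≈ 3.25

Width reduced by factor of 10.04/3.25 = 3.09.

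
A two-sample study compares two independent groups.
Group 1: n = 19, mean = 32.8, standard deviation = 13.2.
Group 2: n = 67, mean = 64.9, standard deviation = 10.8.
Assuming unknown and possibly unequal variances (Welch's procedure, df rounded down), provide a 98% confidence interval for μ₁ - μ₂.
(-40.31, -23.89)

Difference: x̄₁ - x̄₂ = -32.10
SE = √(s₁²/n₁ + s₂²/n₂) = √(13.2²/19 + 10.8²/67) = 3.3032
df = 25.23 → 25 (Welch–Satterthwaite, rounded down)
t* = 2.485

CI: -32.10 ± 2.485 · 3.3032 = -32.10 ± 8.21 = (-40.31, -23.89)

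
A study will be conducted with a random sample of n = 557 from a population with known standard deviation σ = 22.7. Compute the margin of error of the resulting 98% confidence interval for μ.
Margin of error = 2.24

Margin of error = z* · σ/√n
= 2.326 · 22.7/√557
= 2.326 · 22.7/23.6008
= 2.24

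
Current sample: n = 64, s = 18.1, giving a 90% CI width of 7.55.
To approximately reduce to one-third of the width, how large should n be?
n ≈ 576

CI width ∝ 1/√n
To reduce width by factor 3, need √n to grow by 3 → need 3² = 9 times as many samples.

Current: n = 64, width = 7.55
New: n = 576, width ≈ 2.49

Width reduced by factor of 7.55/2.49 = 3.03.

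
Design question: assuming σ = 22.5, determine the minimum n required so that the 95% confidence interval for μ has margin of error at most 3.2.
n ≥ 190

For margin E ≤ 3.2:
n ≥ (z* · σ / E)²
n ≥ (1.960 · 22.5 / 3.2)²
n ≥ 189.92

Minimum n = 190 (rounding up)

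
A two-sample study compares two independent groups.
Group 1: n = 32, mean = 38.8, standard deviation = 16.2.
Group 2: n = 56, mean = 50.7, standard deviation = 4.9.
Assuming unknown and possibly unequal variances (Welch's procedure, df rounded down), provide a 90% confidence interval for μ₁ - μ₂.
(-16.87, -6.93)

Difference: x̄₁ - x̄₂ = -11.90
SE = √(s₁²/n₁ + s₂²/n₂) = √(16.2²/32 + 4.9²/56) = 2.9377
df = 34.27 → 34 (Welch–Satterthwaite, rounded down)
t* = 1.691

CI: -11.90 ± 1.691 · 2.9377 = -11.90 ± 4.97 = (-16.87, -6.93)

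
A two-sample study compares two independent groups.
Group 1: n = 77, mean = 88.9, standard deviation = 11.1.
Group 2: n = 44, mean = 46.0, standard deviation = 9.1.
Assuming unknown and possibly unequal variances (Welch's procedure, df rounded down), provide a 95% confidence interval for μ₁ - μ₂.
(39.20, 46.60)

Difference: x̄₁ - x̄₂ = 42.90
SE = √(s₁²/n₁ + s₂²/n₂) = √(11.1²/77 + 9.1²/44) = 1.8661
df = 104.47 → 104 (Welch–Satterthwaite, rounded down)
t* = 1.983

CI: 42.90 ± 1.983 · 1.8661 = 42.90 ± 3.70 = (39.20, 46.60)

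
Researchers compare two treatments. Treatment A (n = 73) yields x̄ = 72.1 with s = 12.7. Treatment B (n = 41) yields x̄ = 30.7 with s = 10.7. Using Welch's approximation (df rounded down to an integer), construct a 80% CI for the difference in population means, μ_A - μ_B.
(38.51, 44.29)

Difference: x̄₁ - x̄₂ = 41.40
SE = √(s₁²/n₁ + s₂²/n₂) = √(12.7²/73 + 10.7²/41) = 2.2365
df = 95.22 → 95 (Welch–Satterthwaite, rounded down)
t* = 1.291

CI: 41.40 ± 1.291 · 2.2365 = 41.40 ± 2.89 = (38.51, 44.29)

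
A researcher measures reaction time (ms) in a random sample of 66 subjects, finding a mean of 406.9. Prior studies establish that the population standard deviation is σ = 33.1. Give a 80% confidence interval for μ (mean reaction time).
(401.68, 412.12)

z-interval (σ known):
z* = 1.282 for 80% confidence

Margin of error = z* · σ/√n = 1.282 · 33.1/√66 = 5.22

CI: (406.9 - 5.22, 406.9 + 5.22) = (401.68, 412.12)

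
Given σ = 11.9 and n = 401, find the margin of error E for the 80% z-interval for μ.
Margin of error = 0.76

Margin of error = z* · σ/√n
= 1.282 · 11.9/√401
= 1.282 · 11.9/20.0250
= 0.76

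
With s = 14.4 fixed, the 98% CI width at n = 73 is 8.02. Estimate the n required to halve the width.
n ≈ 292

CI width ∝ 1/√n
To reduce width by factor 2, need √n to grow by 2 → need 2² = 4 times as many samples.

Current: n = 73, width = 8.02
New: n = 292, width ≈ 3.94

Width reduced by factor of 8.02/3.94 = 2.04.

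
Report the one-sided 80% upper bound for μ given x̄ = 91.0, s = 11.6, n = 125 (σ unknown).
μ ≤ 91.88

Upper bound (one-sided):
t* = 0.845 (one-sided for 80%)
Upper bound = x̄ + t* · s/√n = 91.0 + 0.845 · 11.6/√125 = 91.88

We are 80% confident that μ ≤ 91.88.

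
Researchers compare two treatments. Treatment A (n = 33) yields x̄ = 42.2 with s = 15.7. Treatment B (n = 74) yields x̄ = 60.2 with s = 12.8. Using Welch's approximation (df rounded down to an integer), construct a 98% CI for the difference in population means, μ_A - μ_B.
(-25.47, -10.53)

Difference: x̄₁ - x̄₂ = -18.00
SE = √(s₁²/n₁ + s₂²/n₂) = √(15.7²/33 + 12.8²/74) = 3.1118
df = 51.79 → 51 (Welch–Satterthwaite, rounded down)
t* = 2.402

CI: -18.00 ± 2.402 · 3.1118 = -18.00 ± 7.47 = (-25.47, -10.53)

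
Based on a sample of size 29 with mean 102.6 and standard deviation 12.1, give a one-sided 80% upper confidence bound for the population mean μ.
μ ≤ 104.52

Upper bound (one-sided):
t* = 0.855 (one-sided for 80%)
Upper bound = x̄ + t* · s/√n = 102.6 + 0.855 · 12.1/√29 = 104.52

We are 80% confident that μ ≤ 104.52.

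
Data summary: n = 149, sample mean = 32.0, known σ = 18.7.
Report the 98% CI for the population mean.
(28.44, 35.56)

z-interval (σ known):
z* = 2.326 for 98% confidence

Margin of error = z* · σ/√n = 2.326 · 18.7/√149 = 3.56

CI: (32.0 - 3.56, 32.0 + 3.56) = (28.44, 35.56)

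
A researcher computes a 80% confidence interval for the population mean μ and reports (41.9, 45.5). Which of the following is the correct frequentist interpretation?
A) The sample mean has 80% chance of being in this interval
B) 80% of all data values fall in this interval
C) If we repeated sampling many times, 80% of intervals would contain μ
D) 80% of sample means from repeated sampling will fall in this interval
C

A) Wrong — x̄ is observed and sits in the interval by construction.
B) Wrong — a CI is about the parameter μ, not individual data values.
C) Correct — this is the frequentist long-run coverage interpretation.
D) Wrong — coverage applies to intervals containing μ, not to future x̄ values.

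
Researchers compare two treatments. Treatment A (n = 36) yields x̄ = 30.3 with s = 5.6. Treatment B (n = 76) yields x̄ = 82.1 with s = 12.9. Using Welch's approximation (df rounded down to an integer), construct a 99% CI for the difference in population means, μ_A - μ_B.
(-56.39, -47.21)

Difference: x̄₁ - x̄₂ = -51.80
SE = √(s₁²/n₁ + s₂²/n₂) = √(5.6²/36 + 12.9²/76) = 1.7495
df = 109.43 → 109 (Welch–Satterthwaite, rounded down)
t* = 2.622

CI: -51.80 ± 2.622 · 1.7495 = -51.80 ± 4.59 = (-56.39, -47.21)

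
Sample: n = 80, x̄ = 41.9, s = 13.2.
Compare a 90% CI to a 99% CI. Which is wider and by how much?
99% CI is wider by 2.88

df = 79
90% CI: t* = 1.664, (39.44, 44.36), width = 2 · t* · s/√n = 4.91
99% CI: t* = 2.640, (38.00, 45.80), width = 2 · t* · s/√n = 7.79

The 99% CI is wider by 7.79 - 4.91 = 2.88.
Higher confidence requires a wider interval.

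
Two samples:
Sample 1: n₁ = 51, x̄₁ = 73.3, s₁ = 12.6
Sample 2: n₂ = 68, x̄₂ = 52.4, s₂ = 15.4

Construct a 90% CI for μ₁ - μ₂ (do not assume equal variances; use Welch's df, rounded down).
(16.64, 25.16)

Difference: x̄₁ - x̄₂ = 20.90
SE = √(s₁²/n₁ + s₂²/n₂) = √(12.6²/51 + 15.4²/68) = 2.5692
df = 116.07 → 116 (Welch–Satterthwaite, rounded down)
t* = 1.658

CI: 20.90 ± 1.658 · 2.5692 = 20.90 ± 4.26 = (16.64, 25.16)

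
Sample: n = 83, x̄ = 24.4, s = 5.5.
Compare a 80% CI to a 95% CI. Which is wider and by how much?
95% CI is wider by 0.84

df = 82
80% CI: t* = 1.292, (23.62, 25.18), width = 2 · t* · s/√n = 1.56
95% CI: t* = 1.989, (23.20, 25.60), width = 2 · t* · s/√n = 2.40

The 95% CI is wider by 2.40 - 1.56 = 0.84.
Higher confidence requires a wider interval.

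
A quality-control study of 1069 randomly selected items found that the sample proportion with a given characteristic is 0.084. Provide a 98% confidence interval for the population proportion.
(0.064, 0.104)

Proportion CI:
SE = √(p̂(1-p̂)/n) = √(0.084 · 0.916 / 1069) = 0.00848

z* = 2.326
Margin = z* · SE = 2.326 · 0.00848 = 0.0197

CI: 0.084 ± 0.0197 = (0.064, 0.104)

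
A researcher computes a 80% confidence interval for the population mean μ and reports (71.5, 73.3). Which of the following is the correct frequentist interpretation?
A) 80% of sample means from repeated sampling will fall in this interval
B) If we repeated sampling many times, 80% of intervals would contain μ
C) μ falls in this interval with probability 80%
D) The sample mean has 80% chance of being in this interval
B

A) Wrong — coverage applies to intervals containing μ, not to future x̄ values.
B) Correct — this is the frequentist long-run coverage interpretation.
C) Wrong — μ is fixed; the randomness lives in the interval, not in μ.
D) Wrong — x̄ is observed and sits in the interval by construction.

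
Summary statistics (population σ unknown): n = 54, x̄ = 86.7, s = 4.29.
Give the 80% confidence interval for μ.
(85.94, 87.46)

t-interval (σ unknown):
df = n - 1 = 53
t* = 1.298 for 80% confidence

Margin of error = t* · s/√n = 1.298 · 4.29/√54 = 0.76

CI: (85.94, 87.46)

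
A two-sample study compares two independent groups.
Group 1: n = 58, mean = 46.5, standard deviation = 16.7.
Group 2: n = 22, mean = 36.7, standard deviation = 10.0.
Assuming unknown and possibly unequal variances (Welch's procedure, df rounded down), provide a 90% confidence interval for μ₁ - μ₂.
(4.69, 14.91)

Difference: x̄₁ - x̄₂ = 9.80
SE = √(s₁²/n₁ + s₂²/n₂) = √(16.7²/58 + 10.0²/22) = 3.0584
df = 62.97 → 62 (Welch–Satterthwaite, rounded down)
t* = 1.670

CI: 9.80 ± 1.670 · 3.0584 = 9.80 ± 5.11 = (4.69, 14.91)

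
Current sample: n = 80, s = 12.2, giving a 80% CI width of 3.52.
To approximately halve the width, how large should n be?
n ≈ 320

CI width ∝ 1/√n
To reduce width by factor 2, need √n to grow by 2 → need 2² = 4 times as many samples.

Current: n = 80, width = 3.52
New: n = 320, width ≈ 1.75

Width reduced by factor of 3.52/1.75 = 2.01.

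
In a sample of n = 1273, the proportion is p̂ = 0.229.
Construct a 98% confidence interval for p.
(0.202, 0.256)

Proportion CI:
SE = √(p̂(1-p̂)/n) = √(0.229 · 0.771 / 1273) = 0.01178

z* = 2.326
Margin = z* · SE = 2.326 · 0.01178 = 0.0274

CI: 0.229 ± 0.0274 = (0.202, 0.256)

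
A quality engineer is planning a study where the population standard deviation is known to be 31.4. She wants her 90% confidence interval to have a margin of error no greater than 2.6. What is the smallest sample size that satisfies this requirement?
n ≥ 395

For margin E ≤ 2.6:
n ≥ (z* · σ / E)²
n ≥ (1.645 · 31.4 / 2.6)²
n ≥ 394.68

Minimum n = 395 (rounding up)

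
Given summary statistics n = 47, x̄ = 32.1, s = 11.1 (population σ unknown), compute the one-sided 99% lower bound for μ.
μ ≥ 28.20

Lower bound (one-sided):
t* = 2.410 (one-sided for 99%)
Lower bound = x̄ - t* · s/√n = 32.1 - 2.410 · 11.1/√47 = 28.20

We are 99% confident that μ ≥ 28.20.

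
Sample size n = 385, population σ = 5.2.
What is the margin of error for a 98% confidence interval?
Margin of error = 0.62

Margin of error = z* · σ/√n
= 2.326 · 5.2/√385
= 2.326 · 5.2/19.6214
= 0.62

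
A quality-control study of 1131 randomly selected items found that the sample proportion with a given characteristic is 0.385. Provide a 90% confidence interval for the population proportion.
(0.361, 0.409)

Proportion CI:
SE = √(p̂(1-p̂)/n) = √(0.385 · 0.615 / 1131) = 0.01447

z* = 1.645
Margin = z* · SE = 1.645 · 0.01447 = 0.0238

CI: 0.385 ± 0.0238 = (0.361, 0.409)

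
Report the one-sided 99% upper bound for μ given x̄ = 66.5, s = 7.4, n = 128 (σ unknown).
μ ≤ 68.04

Upper bound (one-sided):
t* = 2.356 (one-sided for 99%)
Upper bound = x̄ + t* · s/√n = 66.5 + 2.356 · 7.4/√128 = 68.04

We are 99% confident that μ ≤ 68.04.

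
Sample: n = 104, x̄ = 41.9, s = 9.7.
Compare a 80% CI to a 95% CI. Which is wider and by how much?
95% CI is wider by 1.32

df = 103
80% CI: t* = 1.290, (40.67, 43.13), width = 2 · t* · s/√n = 2.45
95% CI: t* = 1.983, (40.01, 43.79), width = 2 · t* · s/√n = 3.77

The 95% CI is wider by 3.77 - 2.45 = 1.32.
Higher confidence requires a wider interval.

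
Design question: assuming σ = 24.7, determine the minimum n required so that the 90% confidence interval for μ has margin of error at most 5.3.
n ≥ 59

For margin E ≤ 5.3:
n ≥ (z* · σ / E)²
n ≥ (1.645 · 24.7 / 5.3)²
n ≥ 58.77

Minimum n = 59 (rounding up)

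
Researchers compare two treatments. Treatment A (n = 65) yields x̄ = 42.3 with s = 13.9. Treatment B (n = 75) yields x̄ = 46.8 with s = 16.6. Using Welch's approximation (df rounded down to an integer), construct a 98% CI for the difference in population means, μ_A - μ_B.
(-10.57, 1.57)

Difference: x̄₁ - x̄₂ = -4.50
SE = √(s₁²/n₁ + s₂²/n₂) = √(13.9²/65 + 16.6²/75) = 2.5781
df = 137.85 → 137 (Welch–Satterthwaite, rounded down)
t* = 2.354

CI: -4.50 ± 2.354 · 2.5781 = -4.50 ± 6.07 = (-10.57, 1.57)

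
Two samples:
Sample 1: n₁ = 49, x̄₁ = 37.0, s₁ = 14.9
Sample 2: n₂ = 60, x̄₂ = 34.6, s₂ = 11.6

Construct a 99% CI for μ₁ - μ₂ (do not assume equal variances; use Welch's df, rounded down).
(-4.45, 9.25)

Difference: x̄₁ - x̄₂ = 2.40
SE = √(s₁²/n₁ + s₂²/n₂) = √(14.9²/49 + 11.6²/60) = 2.6026
df = 89.45 → 89 (Welch–Satterthwaite, rounded down)
t* = 2.632

CI: 2.40 ± 2.632 · 2.6026 = 2.40 ± 6.85 = (-4.45, 9.25)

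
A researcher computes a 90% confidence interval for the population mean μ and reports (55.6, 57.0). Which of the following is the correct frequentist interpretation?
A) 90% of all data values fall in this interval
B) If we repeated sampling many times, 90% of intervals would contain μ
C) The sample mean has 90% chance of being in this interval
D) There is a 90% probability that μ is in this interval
B

A) Wrong — a CI is about the parameter μ, not individual data values.
B) Correct — this is the frequentist long-run coverage interpretation.
C) Wrong — x̄ is observed and sits in the interval by construction.
D) Wrong — μ is fixed; the randomness lives in the interval, not in μ.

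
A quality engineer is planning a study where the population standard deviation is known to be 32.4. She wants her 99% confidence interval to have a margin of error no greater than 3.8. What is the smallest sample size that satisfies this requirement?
n ≥ 483

For margin E ≤ 3.8:
n ≥ (z* · σ / E)²
n ≥ (2.576 · 32.4 / 3.8)²
n ≥ 482.41

Minimum n = 483 (rounding up)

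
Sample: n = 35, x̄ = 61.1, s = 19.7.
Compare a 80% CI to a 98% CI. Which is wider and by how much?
98% CI is wider by 7.56

df = 34
80% CI: t* = 1.307, (56.75, 65.45), width = 2 · t* · s/√n = 8.70
98% CI: t* = 2.441, (52.97, 69.23), width = 2 · t* · s/√n = 16.26

The 98% CI is wider by 16.26 - 8.70 = 7.56.
Higher confidence requires a wider interval.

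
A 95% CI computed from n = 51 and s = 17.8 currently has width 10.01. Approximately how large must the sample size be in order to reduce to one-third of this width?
n ≈ 459

CI width ∝ 1/√n
To reduce width by factor 3, need √n to grow by 3 → need 3² = 9 times as many samples.

Current: n = 51, width = 10.01
New: n = 459, width ≈ 3.27

Width reduced by factor of 10.01/3.27 = 3.06.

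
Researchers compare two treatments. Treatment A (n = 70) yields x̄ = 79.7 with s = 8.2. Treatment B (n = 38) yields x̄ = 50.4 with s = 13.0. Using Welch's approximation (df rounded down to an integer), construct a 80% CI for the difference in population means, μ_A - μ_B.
(26.28, 32.32)

Difference: x̄₁ - x̄₂ = 29.30
SE = √(s₁²/n₁ + s₂²/n₂) = √(8.2²/70 + 13.0²/38) = 2.3255
df = 53.37 → 53 (Welch–Satterthwaite, rounded down)
t* = 1.298

CI: 29.30 ± 1.298 · 2.3255 = 29.30 ± 3.02 = (26.28, 32.32)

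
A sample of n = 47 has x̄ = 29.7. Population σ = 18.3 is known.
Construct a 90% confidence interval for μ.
(25.31, 34.09)

z-interval (σ known):
z* = 1.645 for 90% confidence

Margin of error = z* · σ/√n = 1.645 · 18.3/√47 = 4.39

CI: (29.7 - 4.39, 29.7 + 4.39) = (25.31, 34.09)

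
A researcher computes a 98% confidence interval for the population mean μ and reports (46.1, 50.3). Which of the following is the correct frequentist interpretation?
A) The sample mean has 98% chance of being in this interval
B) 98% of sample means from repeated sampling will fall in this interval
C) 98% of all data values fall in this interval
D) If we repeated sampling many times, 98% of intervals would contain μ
D

A) Wrong — x̄ is observed and sits in the interval by construction.
B) Wrong — coverage applies to intervals containing μ, not to future x̄ values.
C) Wrong — a CI is about the parameter μ, not individual data values.
D) Correct — this is the frequentist long-run coverage interpretation.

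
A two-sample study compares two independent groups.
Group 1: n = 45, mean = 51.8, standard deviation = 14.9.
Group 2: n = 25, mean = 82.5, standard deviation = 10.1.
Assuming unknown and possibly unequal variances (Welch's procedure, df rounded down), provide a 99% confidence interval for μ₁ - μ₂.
(-38.67, -22.73)

Difference: x̄₁ - x̄₂ = -30.70
SE = √(s₁²/n₁ + s₂²/n₂) = √(14.9²/45 + 10.1²/25) = 3.0023
df = 65.16 → 65 (Welch–Satterthwaite, rounded down)
t* = 2.654

CI: -30.70 ± 2.654 · 3.0023 = -30.70 ± 7.97 = (-38.67, -22.73)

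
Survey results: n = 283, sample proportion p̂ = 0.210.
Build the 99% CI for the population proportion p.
(0.148, 0.272)

Proportion CI:
SE = √(p̂(1-p̂)/n) = √(0.210 · 0.790 / 283) = 0.02421

z* = 2.576
Margin = z* · SE = 2.576 · 0.02421 = 0.0624

CI: 0.210 ± 0.0624 = (0.148, 0.272)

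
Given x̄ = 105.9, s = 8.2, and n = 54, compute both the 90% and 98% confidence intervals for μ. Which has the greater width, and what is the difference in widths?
98% CI is wider by 1.61

df = 53
90% CI: t* = 1.674, (104.03, 107.77), width = 2 · t* · s/√n = 3.74
98% CI: t* = 2.399, (103.22, 108.58), width = 2 · t* · s/√n = 5.35

The 98% CI is wider by 5.35 - 3.74 = 1.61.
Higher confidence requires a wider interval.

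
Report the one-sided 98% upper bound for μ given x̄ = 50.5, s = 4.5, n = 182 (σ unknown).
μ ≤ 51.19

Upper bound (one-sided):
t* = 2.069 (one-sided for 98%)
Upper bound = x̄ + t* · s/√n = 50.5 + 2.069 · 4.5/√182 = 51.19

We are 98% confident that μ ≤ 51.19.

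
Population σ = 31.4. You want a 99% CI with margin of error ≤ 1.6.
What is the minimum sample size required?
n ≥ 2556

For margin E ≤ 1.6:
n ≥ (z* · σ / E)²
n ≥ (2.576 · 31.4 / 1.6)²
n ≥ 2555.71

Minimum n = 2556 (rounding up)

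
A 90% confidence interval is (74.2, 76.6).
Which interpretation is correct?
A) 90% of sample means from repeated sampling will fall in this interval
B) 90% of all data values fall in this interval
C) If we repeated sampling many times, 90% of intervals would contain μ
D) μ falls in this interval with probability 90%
C

A) Wrong — coverage applies to intervals containing μ, not to future x̄ values.
B) Wrong — a CI is about the parameter μ, not individual data values.
C) Correct — this is the frequentist long-run coverage interpretation.
D) Wrong — μ is fixed; the randomness lives in the interval, not in μ.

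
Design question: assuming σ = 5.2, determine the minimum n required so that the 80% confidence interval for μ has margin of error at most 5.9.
n ≥ 2

For margin E ≤ 5.9:
n ≥ (z* · σ / E)²
n ≥ (1.282 · 5.2 / 5.9)²
n ≥ 1.28

Minimum n = 2 (rounding up)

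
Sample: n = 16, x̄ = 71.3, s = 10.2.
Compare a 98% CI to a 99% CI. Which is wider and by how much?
99% CI is wider by 1.76

df = 15
98% CI: t* = 2.602, (64.66, 77.94), width = 2 · t* · s/√n = 13.27
99% CI: t* = 2.947, (63.79, 78.81), width = 2 · t* · s/√n = 15.03

The 99% CI is wider by 15.03 - 13.27 = 1.76.
Higher confidence requires a wider interval.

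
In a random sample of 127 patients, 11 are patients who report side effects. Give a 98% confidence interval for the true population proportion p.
(0.029, 0.145)

Proportion CI:
p̂ = 11/127 = 0.08661
SE = √(p̂(1-p̂)/n) = √(0.08661 · 0.91339 / 127) = 0.02496

z* = 2.326
Margin = z* · SE = 2.326 · 0.02496 = 0.0581

CI: 0.08661 ± 0.0581 = (0.029, 0.145)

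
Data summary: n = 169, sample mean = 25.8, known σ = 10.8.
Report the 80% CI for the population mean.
(24.73, 26.87)

z-interval (σ known):
z* = 1.282 for 80% confidence

Margin of error = z* · σ/√n = 1.282 · 10.8/√169 = 1.07

CI: (25.8 - 1.07, 25.8 + 1.07) = (24.73, 26.87)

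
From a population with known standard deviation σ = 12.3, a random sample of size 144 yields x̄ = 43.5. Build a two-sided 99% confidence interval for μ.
(40.86, 46.14)

z-interval (σ known):
z* = 2.576 for 99% confidence

Margin of error = z* · σ/√n = 2.576 · 12.3/√144 = 2.64

CI: (43.5 - 2.64, 43.5 + 2.64) = (40.86, 46.14)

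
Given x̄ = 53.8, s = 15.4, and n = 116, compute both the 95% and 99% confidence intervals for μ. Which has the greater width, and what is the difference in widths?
99% CI is wider by 1.82

df = 115
95% CI: t* = 1.981, (50.97, 56.63), width = 2 · t* · s/√n = 5.67
99% CI: t* = 2.619, (50.06, 57.54), width = 2 · t* · s/√n = 7.49

The 99% CI is wider by 7.49 - 5.67 = 1.82.
Higher confidence requires a wider interval.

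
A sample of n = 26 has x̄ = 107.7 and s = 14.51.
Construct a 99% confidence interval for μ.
(99.77, 115.63)

t-interval (σ unknown):
df = n - 1 = 25
t* = 2.787 for 99% confidence

Margin of error = t* · s/√n = 2.787 · 14.51/√26 = 7.93

CI: (99.77, 115.63)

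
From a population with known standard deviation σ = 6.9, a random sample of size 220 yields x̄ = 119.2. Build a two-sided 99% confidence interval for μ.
(118.00, 120.40)

z-interval (σ known):
z* = 2.576 for 99% confidence

Margin of error = z* · σ/√n = 2.576 · 6.9/√220 = 1.20

CI: (119.2 - 1.20, 119.2 + 1.20) = (118.00, 120.40)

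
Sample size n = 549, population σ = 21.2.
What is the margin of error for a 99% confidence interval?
Margin of error = 2.33

Margin of error = z* · σ/√n
= 2.576 · 21.2/√549
= 2.576 · 21.2/23.4307
= 2.33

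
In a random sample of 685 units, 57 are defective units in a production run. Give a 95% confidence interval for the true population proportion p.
(0.063, 0.104)

Proportion CI:
p̂ = 57/685 = 0.08321
SE = √(p̂(1-p̂)/n) = √(0.08321 · 0.91679 / 685) = 0.01055

z* = 1.960
Margin = z* · SE = 1.960 · 0.01055 = 0.0207

CI: 0.08321 ± 0.0207 = (0.063, 0.104)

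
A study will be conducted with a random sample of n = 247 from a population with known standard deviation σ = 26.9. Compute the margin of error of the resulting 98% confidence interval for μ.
Margin of error = 3.98

Margin of error = z* · σ/√n
= 2.326 · 26.9/√247
= 2.326 · 26.9/15.7162
= 3.98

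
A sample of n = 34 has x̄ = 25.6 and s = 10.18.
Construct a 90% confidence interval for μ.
(22.65, 28.55)

t-interval (σ unknown):
df = n - 1 = 33
t* = 1.692 for 90% confidence

Margin of error = t* · s/√n = 1.692 · 10.18/√34 = 2.95

CI: (22.65, 28.55)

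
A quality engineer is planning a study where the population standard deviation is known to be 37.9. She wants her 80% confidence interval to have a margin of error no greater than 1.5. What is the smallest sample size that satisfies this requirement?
n ≥ 1050

For margin E ≤ 1.5:
n ≥ (z* · σ / E)²
n ≥ (1.282 · 37.9 / 1.5)²
n ≥ 1049.23

Minimum n = 1050 (rounding up)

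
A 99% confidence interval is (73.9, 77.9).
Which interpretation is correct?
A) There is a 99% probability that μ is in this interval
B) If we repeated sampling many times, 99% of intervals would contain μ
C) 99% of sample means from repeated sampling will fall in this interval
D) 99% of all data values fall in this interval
B

A) Wrong — μ is fixed; the randomness lives in the interval, not in μ.
B) Correct — this is the frequentist long-run coverage interpretation.
C) Wrong — coverage applies to intervals containing μ, not to future x̄ values.
D) Wrong — a CI is about the parameter μ, not individual data values.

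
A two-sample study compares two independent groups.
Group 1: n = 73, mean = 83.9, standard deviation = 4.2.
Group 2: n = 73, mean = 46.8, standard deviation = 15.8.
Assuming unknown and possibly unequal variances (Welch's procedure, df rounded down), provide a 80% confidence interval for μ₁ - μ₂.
(34.63, 39.57)

Difference: x̄₁ - x̄₂ = 37.10
SE = √(s₁²/n₁ + s₂²/n₂) = √(4.2²/73 + 15.8²/73) = 1.9135
df = 82.12 → 82 (Welch–Satterthwaite, rounded down)
t* = 1.292

CI: 37.10 ± 1.292 · 1.9135 = 37.10 ± 2.47 = (34.63, 39.57)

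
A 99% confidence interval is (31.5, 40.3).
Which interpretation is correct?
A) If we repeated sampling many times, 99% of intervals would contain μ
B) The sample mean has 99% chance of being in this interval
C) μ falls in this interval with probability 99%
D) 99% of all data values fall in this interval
A

A) Correct — this is the frequentist long-run coverage interpretation.
B) Wrong — x̄ is observed and sits in the interval by construction.
C) Wrong — μ is fixed; the randomness lives in the interval, not in μ.
D) Wrong — a CI is about the parameter μ, not individual data values.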